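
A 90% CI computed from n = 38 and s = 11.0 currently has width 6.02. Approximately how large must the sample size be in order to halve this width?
n ≈ 152

CI width ∝ 1/√n
To reduce width by factor 2, need √n to grow by 2 → need 2² = 4 times as many samples.

Current: n = 38, width = 6.02
New: n = 152, width ≈ 2.95

Width reduced by factor of 6.02/2.95 = 2.04.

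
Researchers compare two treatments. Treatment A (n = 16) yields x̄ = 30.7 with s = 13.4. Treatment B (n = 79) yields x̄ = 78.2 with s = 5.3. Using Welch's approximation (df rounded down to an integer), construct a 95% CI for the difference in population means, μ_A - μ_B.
(-54.75, -40.25)

Difference: x̄₁ - x̄₂ = -47.50
SE = √(s₁²/n₁ + s₂²/n₂) = √(13.4²/16 + 5.3²/79) = 3.4027
df = 15.96 → 15 (Welch–Satterthwaite, rounded down)
t* = 2.131

CI: -47.50 ± 2.131 · 3.4027 = -47.50 ± 7.25 = (-54.75, -40.25)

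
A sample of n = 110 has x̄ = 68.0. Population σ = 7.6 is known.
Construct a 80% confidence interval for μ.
(67.07, 68.93)

z-interval (σ known):
z* = 1.282 for 80% confidence

Margin of error = z* · σ/√n = 1.282 · 7.6/√110 = 0.93

CI: (68.0 - 0.93, 68.0 + 0.93) = (67.07, 68.93)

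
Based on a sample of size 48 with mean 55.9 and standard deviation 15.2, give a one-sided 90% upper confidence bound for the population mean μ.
μ ≤ 58.75

Upper bound (one-sided):
t* = 1.300 (one-sided for 90%)
Upper bound = x̄ + t* · s/√n = 55.9 + 1.300 · 15.2/√48 = 58.75

We are 90% confident that μ ≤ 58.75.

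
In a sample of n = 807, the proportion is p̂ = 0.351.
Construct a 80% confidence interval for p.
(0.329, 0.373)

Proportion CI:
SE = √(p̂(1-p̂)/n) = √(0.351 · 0.649 / 807) = 0.01680

z* = 1.282
Margin = z* · SE = 1.282 · 0.01680 = 0.0215

CI: 0.351 ± 0.0215 = (0.329, 0.373)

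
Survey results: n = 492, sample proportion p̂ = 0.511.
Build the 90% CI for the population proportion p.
(0.474, 0.548)

Proportion CI:
SE = √(p̂(1-p̂)/n) = √(0.511 · 0.489 / 492) = 0.02254

z* = 1.645
Margin = z* · SE = 1.645 · 0.02254 = 0.0371

CI: 0.511 ± 0.0371 = (0.474, 0.548)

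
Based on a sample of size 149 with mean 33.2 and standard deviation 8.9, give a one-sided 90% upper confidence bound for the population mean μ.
μ ≤ 34.14

Upper bound (one-sided):
t* = 1.287 (one-sided for 90%)
Upper bound = x̄ + t* · s/√n = 33.2 + 1.287 · 8.9/√149 = 34.14

We are 90% confident that μ ≤ 34.14.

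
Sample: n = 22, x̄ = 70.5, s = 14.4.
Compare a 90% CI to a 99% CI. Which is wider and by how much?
99% CI is wider by 6.81

df = 21
90% CI: t* = 1.721, (65.22, 75.78), width = 2 · t* · s/√n = 10.57
99% CI: t* = 2.831, (61.81, 79.19), width = 2 · t* · s/√n = 17.38

The 99% CI is wider by 17.38 - 10.57 = 6.81.
Higher confidence requires a wider interval.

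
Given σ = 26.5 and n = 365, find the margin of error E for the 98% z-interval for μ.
Margin of error = 3.23

Margin of error = z* · σ/√n
= 2.326 · 26.5/√365
= 2.326 · 26.5/19.1050
= 3.23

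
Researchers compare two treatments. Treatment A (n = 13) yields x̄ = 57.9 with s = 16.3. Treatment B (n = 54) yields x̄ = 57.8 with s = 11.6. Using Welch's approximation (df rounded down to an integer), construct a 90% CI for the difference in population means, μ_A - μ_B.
(-8.29, 8.49)

Difference: x̄₁ - x̄₂ = 0.10
SE = √(s₁²/n₁ + s₂²/n₂) = √(16.3²/13 + 11.6²/54) = 4.7885
df = 15.05 → 15 (Welch–Satterthwaite, rounded down)
t* = 1.753

CI: 0.10 ± 1.753 · 4.7885 = 0.10 ± 8.39 = (-8.29, 8.49)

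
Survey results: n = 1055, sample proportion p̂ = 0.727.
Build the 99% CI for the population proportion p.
(0.692, 0.762)

Proportion CI:
SE = √(p̂(1-p̂)/n) = √(0.727 · 0.273 / 1055) = 0.01372

z* = 2.576
Margin = z* · SE = 2.576 · 0.01372 = 0.0353

CI: 0.727 ± 0.0353 = (0.692, 0.762)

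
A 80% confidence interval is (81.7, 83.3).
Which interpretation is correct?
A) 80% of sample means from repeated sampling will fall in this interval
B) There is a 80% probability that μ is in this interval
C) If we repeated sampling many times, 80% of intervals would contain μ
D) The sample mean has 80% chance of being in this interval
C

A) Wrong — coverage applies to intervals containing μ, not to future x̄ values.
B) Wrong — μ is fixed; the randomness lives in the interval, not in μ.
C) Correct — this is the frequentist long-run coverage interpretation.
D) Wrong — x̄ is observed and sits in the interval by construction.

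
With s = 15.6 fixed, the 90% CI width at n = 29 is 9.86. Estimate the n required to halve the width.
n ≈ 116

CI width ∝ 1/√n
To reduce width by factor 2, need √n to grow by 2 → need 2² = 4 times as many samples.

Current: n = 29, width = 9.86
New: n = 116, width ≈ 4.80

Width reduced by factor of 9.86/4.80 = 2.05.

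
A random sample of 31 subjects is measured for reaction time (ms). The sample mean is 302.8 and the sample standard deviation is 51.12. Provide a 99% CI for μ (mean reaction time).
(277.55, 328.05)

t-interval (σ unknown):
df = n - 1 = 30
t* = 2.750 for 99% confidence

Margin of error = t* · s/√n = 2.750 · 51.12/√31 = 25.25

CI: (277.55, 328.05)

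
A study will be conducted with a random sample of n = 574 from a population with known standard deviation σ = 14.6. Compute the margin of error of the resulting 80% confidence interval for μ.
Margin of error = 0.78

Margin of error = z* · σ/√n
= 1.282 · 14.6/√574
= 1.282 · 14.6/23.9583
= 0.78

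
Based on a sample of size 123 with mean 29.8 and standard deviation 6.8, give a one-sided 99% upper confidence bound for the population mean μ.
μ ≤ 31.25

Upper bound (one-sided):
t* = 2.357 (one-sided for 99%)
Upper bound = x̄ + t* · s/√n = 29.8 + 2.357 · 6.8/√123 = 31.25

We are 99% confident that μ ≤ 31.25.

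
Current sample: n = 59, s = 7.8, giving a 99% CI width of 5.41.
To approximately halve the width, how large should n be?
n ≈ 236

CI width ∝ 1/√n
To reduce width by factor 2, need √n to grow by 2 → need 2² = 4 times as many samples.

Current: n = 59, width = 5.41
New: n = 236, width ≈ 2.64

Width reduced by factor of 5.41/2.64 = 2.05.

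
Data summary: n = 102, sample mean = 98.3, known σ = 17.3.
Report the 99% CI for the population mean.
(93.89, 102.71)

z-interval (σ known):
z* = 2.576 for 99% confidence

Margin of error = z* · σ/√n = 2.576 · 17.3/√102 = 4.41

CI: (98.3 - 4.41, 98.3 + 4.41) = (93.89, 102.71)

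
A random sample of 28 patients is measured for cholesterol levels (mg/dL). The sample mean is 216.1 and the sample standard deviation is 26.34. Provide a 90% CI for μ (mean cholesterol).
(207.62, 224.58)

t-interval (σ unknown):
df = n - 1 = 27
t* = 1.703 for 90% confidence

Margin of error = t* · s/√n = 1.703 · 26.34/√28 = 8.48

CI: (207.62, 224.58)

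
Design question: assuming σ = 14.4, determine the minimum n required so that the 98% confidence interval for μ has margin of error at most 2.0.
n ≥ 281

For margin E ≤ 2.0:
n ≥ (z* · σ / E)²
n ≥ (2.326 · 14.4 / 2.0)²
n ≥ 280.47

Minimum n = 281 (rounding up)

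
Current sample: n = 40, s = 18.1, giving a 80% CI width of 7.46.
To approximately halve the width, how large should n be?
n ≈ 160

CI width ∝ 1/√n
To reduce width by factor 2, need √n to grow by 2 → need 2² = 4 times as many samples.

Current: n = 40, width = 7.46
New: n = 160, width ≈ 3.68

Width reduced by factor of 7.46/3.68 = 2.03.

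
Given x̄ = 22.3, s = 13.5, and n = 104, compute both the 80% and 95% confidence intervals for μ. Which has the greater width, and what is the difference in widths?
95% CI is wider by 1.83

df = 103
80% CI: t* = 1.290, (20.59, 24.01), width = 2 · t* · s/√n = 3.42
95% CI: t* = 1.983, (19.67, 24.93), width = 2 · t* · s/√n = 5.25

The 95% CI is wider by 5.25 - 3.42 = 1.83.
Higher confidence requires a wider interval.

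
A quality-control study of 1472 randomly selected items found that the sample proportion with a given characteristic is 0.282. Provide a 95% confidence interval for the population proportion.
(0.259, 0.305)

Proportion CI:
SE = √(p̂(1-p̂)/n) = √(0.282 · 0.718 / 1472) = 0.01173

z* = 1.960
Margin = z* · SE = 1.960 · 0.01173 = 0.0230

CI: 0.282 ± 0.0230 = (0.259, 0.305)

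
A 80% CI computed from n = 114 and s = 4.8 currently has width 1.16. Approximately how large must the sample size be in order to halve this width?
n ≈ 456

CI width ∝ 1/√n
To reduce width by factor 2, need √n to grow by 2 → need 2² = 4 times as many samples.

Current: n = 114, width = 1.16
New: n = 456, width ≈ 0.58

Width reduced by factor of 1.16/0.58 = 2.00.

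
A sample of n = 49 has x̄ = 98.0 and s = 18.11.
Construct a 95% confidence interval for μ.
(92.80, 103.20)

t-interval (σ unknown):
df = n - 1 = 48
t* = 2.011 for 95% confidence

Margin of error = t* · s/√n = 2.011 · 18.11/√49 = 5.20

CI: (92.80, 103.20)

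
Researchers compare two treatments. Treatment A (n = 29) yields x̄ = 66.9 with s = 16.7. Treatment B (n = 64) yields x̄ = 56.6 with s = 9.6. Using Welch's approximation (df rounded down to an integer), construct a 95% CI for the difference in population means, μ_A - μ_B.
(3.56, 17.04)

Difference: x̄₁ - x̄₂ = 10.30
SE = √(s₁²/n₁ + s₂²/n₂) = √(16.7²/29 + 9.6²/64) = 3.3252
df = 36.65 → 36 (Welch–Satterthwaite, rounded down)
t* = 2.028

CI: 10.30 ± 2.028 · 3.3252 = 10.30 ± 6.74 = (3.56, 17.04)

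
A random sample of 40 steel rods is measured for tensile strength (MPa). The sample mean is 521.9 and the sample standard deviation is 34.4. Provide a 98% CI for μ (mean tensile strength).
(508.70, 535.10)

t-interval (σ unknown):
df = n - 1 = 39
t* = 2.426 for 98% confidence

Margin of error = t* · s/√n = 2.426 · 34.4/√40 = 13.20

CI: (508.70, 535.10)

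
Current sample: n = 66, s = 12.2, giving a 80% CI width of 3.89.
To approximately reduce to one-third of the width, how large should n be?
n ≈ 594

CI width ∝ 1/√n
To reduce width by factor 3, need √n to grow by 3 → need 3² = 9 times as many samples.

Current: n = 66, width = 3.89
New: n = 594, width ≈ 1.28

Width reduced by factor of 3.89/1.28 = 3.04.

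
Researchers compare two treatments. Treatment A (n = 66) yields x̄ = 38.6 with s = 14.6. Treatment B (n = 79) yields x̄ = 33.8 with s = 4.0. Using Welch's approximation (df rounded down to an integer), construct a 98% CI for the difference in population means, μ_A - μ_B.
(0.39, 9.21)

Difference: x̄₁ - x̄₂ = 4.80
SE = √(s₁²/n₁ + s₂²/n₂) = √(14.6²/66 + 4.0²/79) = 1.8526
df = 73.17 → 73 (Welch–Satterthwaite, rounded down)
t* = 2.379

CI: 4.80 ± 2.379 · 1.8526 = 4.80 ± 4.41 = (0.39, 9.21)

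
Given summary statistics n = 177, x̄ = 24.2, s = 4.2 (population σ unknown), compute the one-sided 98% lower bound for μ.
μ ≥ 23.55

Lower bound (one-sided):
t* = 2.069 (one-sided for 98%)
Lower bound = x̄ - t* · s/√n = 24.2 - 2.069 · 4.2/√177 = 23.55

We are 98% confident that μ ≥ 23.55.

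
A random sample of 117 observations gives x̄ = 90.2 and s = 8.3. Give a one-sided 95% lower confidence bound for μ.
μ ≥ 88.93

Lower bound (one-sided):
t* = 1.658 (one-sided for 95%)
Lower bound = x̄ - t* · s/√n = 90.2 - 1.658 · 8.3/√117 = 88.93

We are 95% confident that μ ≥ 88.93.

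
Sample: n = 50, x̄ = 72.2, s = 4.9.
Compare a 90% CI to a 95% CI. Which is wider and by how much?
95% CI is wider by 0.47

df = 49
90% CI: t* = 1.677, (71.04, 73.36), width = 2 · t* · s/√n = 2.32
95% CI: t* = 2.010, (70.81, 73.59), width = 2 · t* · s/√n = 2.79

The 95% CI is wider by 2.79 - 2.32 = 0.47.
Higher confidence requires a wider interval.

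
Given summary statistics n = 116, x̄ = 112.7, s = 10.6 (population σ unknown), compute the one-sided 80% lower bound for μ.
μ ≥ 111.87

Lower bound (one-sided):
t* = 0.845 (one-sided for 80%)
Lower bound = x̄ - t* · s/√n = 112.7 - 0.845 · 10.6/√116 = 111.87

We are 80% confident that μ ≥ 111.87.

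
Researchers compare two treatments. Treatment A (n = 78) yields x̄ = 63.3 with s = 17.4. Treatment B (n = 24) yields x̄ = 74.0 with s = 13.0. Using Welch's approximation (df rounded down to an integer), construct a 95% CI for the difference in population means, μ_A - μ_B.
(-17.34, -4.06)

Difference: x̄₁ - x̄₂ = -10.70
SE = √(s₁²/n₁ + s₂²/n₂) = √(17.4²/78 + 13.0²/24) = 3.3050
df = 50.74 → 50 (Welch–Satterthwaite, rounded down)
t* = 2.009

CI: -10.70 ± 2.009 · 3.3050 = -10.70 ± 6.64 = (-17.34, -4.06)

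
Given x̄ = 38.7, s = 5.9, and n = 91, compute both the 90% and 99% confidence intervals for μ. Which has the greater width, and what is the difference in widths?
99% CI is wider by 1.20

df = 90
90% CI: t* = 1.662, (37.67, 39.73), width = 2 · t* · s/√n = 2.06
99% CI: t* = 2.632, (37.07, 40.33), width = 2 · t* · s/√n = 3.26

The 99% CI is wider by 3.26 - 2.06 = 1.20.
Higher confidence requires a wider interval.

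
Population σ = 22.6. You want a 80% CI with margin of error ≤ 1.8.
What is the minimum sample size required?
n ≥ 260

For margin E ≤ 1.8:
n ≥ (z* · σ / E)²
n ≥ (1.282 · 22.6 / 1.8)²
n ≥ 259.09

Minimum n = 260 (rounding up)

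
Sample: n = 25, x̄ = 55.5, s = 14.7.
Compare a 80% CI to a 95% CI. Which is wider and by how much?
95% CI is wider by 4.39

df = 24
80% CI: t* = 1.318, (51.63, 59.37), width = 2 · t* · s/√n = 7.75
95% CI: t* = 2.064, (49.43, 61.57), width = 2 · t* · s/√n = 12.14

The 95% CI is wider by 12.14 - 7.75 = 4.39.
Higher confidence requires a wider interval.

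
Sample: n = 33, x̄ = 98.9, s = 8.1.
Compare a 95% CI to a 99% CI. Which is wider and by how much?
99% CI is wider by 1.98

df = 32
95% CI: t* = 2.037, (96.03, 101.77), width = 2 · t* · s/√n = 5.74
99% CI: t* = 2.738, (95.04, 102.76), width = 2 · t* · s/√n = 7.72

The 99% CI is wider by 7.72 - 5.74 = 1.98.
Higher confidence requires a wider interval.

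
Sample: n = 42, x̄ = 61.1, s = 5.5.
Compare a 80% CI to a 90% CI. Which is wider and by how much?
90% CI is wider by 0.65

df = 41
80% CI: t* = 1.303, (59.99, 62.21), width = 2 · t* · s/√n = 2.21
90% CI: t* = 1.683, (59.67, 62.53), width = 2 · t* · s/√n = 2.86

The 90% CI is wider by 2.86 - 2.21 = 0.65.
Higher confidence requires a wider interval.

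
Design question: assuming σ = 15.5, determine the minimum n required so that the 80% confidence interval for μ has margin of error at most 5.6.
n ≥ 13

For margin E ≤ 5.6:
n ≥ (z* · σ / E)²
n ≥ (1.282 · 15.5 / 5.6)²
n ≥ 12.59

Minimum n = 13 (rounding up)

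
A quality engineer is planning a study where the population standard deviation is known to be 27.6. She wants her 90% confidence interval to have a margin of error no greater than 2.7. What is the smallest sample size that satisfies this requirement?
n ≥ 283

For margin E ≤ 2.7:
n ≥ (z* · σ / E)²
n ≥ (1.645 · 27.6 / 2.7)²
n ≥ 282.76

Minimum n = 283 (rounding up)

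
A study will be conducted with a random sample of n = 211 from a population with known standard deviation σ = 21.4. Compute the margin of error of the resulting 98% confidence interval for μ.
Margin of error = 3.43

Margin of error = z* · σ/√n
= 2.326 · 21.4/√211
= 2.326 · 21.4/14.5258
= 3.43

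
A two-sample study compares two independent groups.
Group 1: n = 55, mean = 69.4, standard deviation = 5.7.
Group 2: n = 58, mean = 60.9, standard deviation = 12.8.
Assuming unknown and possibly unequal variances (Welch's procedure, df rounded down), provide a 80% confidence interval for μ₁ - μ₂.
(6.11, 10.89)

Difference: x̄₁ - x̄₂ = 8.50
SE = √(s₁²/n₁ + s₂²/n₂) = √(5.7²/55 + 12.8²/58) = 1.8481
df = 79.66 → 79 (Welch–Satterthwaite, rounded down)
t* = 1.292

CI: 8.50 ± 1.292 · 1.8481 = 8.50 ± 2.39 = (6.11, 10.89)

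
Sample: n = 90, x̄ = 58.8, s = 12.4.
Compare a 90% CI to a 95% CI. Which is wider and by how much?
95% CI is wider by 0.85

df = 89
90% CI: t* = 1.662, (56.63, 60.97), width = 2 · t* · s/√n = 4.34
95% CI: t* = 1.987, (56.20, 61.40), width = 2 · t* · s/√n = 5.19

The 95% CI is wider by 5.19 - 4.34 = 0.85.
Higher confidence requires a wider interval.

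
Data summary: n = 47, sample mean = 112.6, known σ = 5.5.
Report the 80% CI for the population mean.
(111.57, 113.63)

z-interval (σ known):
z* = 1.282 for 80% confidence

Margin of error = z* · σ/√n = 1.282 · 5.5/√47 = 1.03

CI: (112.6 - 1.03, 112.6 + 1.03) = (111.57, 113.63)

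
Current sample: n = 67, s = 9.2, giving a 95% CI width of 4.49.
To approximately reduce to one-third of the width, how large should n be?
n ≈ 603

CI width ∝ 1/√n
To reduce width by factor 3, need √n to grow by 3 → need 3² = 9 times as many samples.

Current: n = 67, width = 4.49
New: n = 603, width ≈ 1.47

Width reduced by factor of 4.49/1.47 = 3.05.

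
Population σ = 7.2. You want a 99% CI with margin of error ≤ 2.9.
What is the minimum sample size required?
n ≥ 41

For margin E ≤ 2.9:
n ≥ (z* · σ / E)²
n ≥ (2.576 · 7.2 / 2.9)²
n ≥ 40.90

Minimum n = 41 (rounding up)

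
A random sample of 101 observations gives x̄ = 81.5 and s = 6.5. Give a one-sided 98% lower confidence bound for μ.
μ ≥ 80.15

Lower bound (one-sided):
t* = 2.081 (one-sided for 98%)
Lower bound = x̄ - t* · s/√n = 81.5 - 2.081 · 6.5/√101 = 80.15

We are 98% confident that μ ≥ 80.15.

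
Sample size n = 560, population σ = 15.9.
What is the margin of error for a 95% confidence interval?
Margin of error = 1.32

Margin of error = z* · σ/√n
= 1.960 · 15.9/√560
= 1.960 · 15.9/23.6643
= 1.32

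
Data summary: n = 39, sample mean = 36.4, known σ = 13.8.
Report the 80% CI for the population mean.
(33.57, 39.23)

z-interval (σ known):
z* = 1.282 for 80% confidence

Margin of error = z* · σ/√n = 1.282 · 13.8/√39 = 2.83

CI: (36.4 - 2.83, 36.4 + 2.83) = (33.57, 39.23)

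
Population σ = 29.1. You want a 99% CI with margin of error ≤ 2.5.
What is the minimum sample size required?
n ≥ 900

For margin E ≤ 2.5:
n ≥ (z* · σ / E)²
n ≥ (2.576 · 29.1 / 2.5)²
n ≥ 899.08

Minimum n = 900 (rounding up)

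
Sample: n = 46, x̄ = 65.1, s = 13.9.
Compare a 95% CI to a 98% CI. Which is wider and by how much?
98% CI is wider by 1.63

df = 45
95% CI: t* = 2.014, (60.97, 69.23), width = 2 · t* · s/√n = 8.26
98% CI: t* = 2.412, (60.16, 70.04), width = 2 · t* · s/√n = 9.89

The 98% CI is wider by 9.89 - 8.26 = 1.63.
Higher confidence requires a wider interval.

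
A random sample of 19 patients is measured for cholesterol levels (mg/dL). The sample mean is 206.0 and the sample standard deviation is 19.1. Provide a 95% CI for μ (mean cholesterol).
(196.79, 215.21)

t-interval (σ unknown):
df = n - 1 = 18
t* = 2.101 for 95% confidence

Margin of error = t* · s/√n = 2.101 · 19.1/√19 = 9.21

CI: (196.79, 215.21)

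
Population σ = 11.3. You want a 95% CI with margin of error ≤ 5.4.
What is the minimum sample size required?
n ≥ 17

For margin E ≤ 5.4:
n ≥ (z* · σ / E)²
n ≥ (1.960 · 11.3 / 5.4)²
n ≥ 16.82

Minimum n = 17 (rounding up)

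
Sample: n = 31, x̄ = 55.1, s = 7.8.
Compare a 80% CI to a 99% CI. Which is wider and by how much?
99% CI is wider by 4.04

df = 30
80% CI: t* = 1.310, (53.26, 56.94), width = 2 · t* · s/√n = 3.67
99% CI: t* = 2.750, (51.25, 58.95), width = 2 · t* · s/√n = 7.71

The 99% CI is wider by 7.71 - 3.67 = 4.04.
Higher confidence requires a wider interval.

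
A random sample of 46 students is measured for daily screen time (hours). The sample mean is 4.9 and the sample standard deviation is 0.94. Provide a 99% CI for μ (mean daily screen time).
(4.53, 5.27)

t-interval (σ unknown):
df = n - 1 = 45
t* = 2.690 for 99% confidence

Margin of error = t* · s/√n = 2.690 · 0.94/√46 = 0.37

CI: (4.53, 5.27)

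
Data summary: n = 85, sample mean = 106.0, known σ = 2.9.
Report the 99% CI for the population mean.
(105.19, 106.81)

z-interval (σ known):
z* = 2.576 for 99% confidence

Margin of error = z* · σ/√n = 2.576 · 2.9/√85 = 0.81

CI: (106.0 - 0.81, 106.0 + 0.81) = (105.19, 106.81)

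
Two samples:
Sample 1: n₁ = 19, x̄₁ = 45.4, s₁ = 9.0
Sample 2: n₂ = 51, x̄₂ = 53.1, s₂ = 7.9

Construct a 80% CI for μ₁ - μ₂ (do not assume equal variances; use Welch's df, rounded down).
(-10.78, -4.62)

Difference: x̄₁ - x̄₂ = -7.70
SE = √(s₁²/n₁ + s₂²/n₂) = √(9.0²/19 + 7.9²/51) = 2.3424
df = 28.96 → 28 (Welch–Satterthwaite, rounded down)
t* = 1.313

CI: -7.70 ± 1.313 · 2.3424 = -7.70 ± 3.08 = (-10.78, -4.62)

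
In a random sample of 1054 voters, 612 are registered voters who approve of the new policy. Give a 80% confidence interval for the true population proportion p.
(0.561, 0.600)

Proportion CI:
p̂ = 612/1054 = 0.58065
SE = √(p̂(1-p̂)/n) = √(0.58065 · 0.41935 / 1054) = 0.01520

z* = 1.282
Margin = z* · SE = 1.282 · 0.01520 = 0.0195

CI: 0.58065 ± 0.0195 = (0.561, 0.600)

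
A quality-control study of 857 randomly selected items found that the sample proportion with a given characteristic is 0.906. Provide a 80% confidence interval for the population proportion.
(0.893, 0.919)

Proportion CI:
SE = √(p̂(1-p̂)/n) = √(0.906 · 0.094 / 857) = 0.00997

z* = 1.282
Margin = z* · SE = 1.282 · 0.00997 = 0.0128

CI: 0.906 ± 0.0128 = (0.893, 0.919)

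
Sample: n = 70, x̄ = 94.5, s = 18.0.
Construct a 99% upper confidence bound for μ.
μ ≤ 99.62

Upper bound (one-sided):
t* = 2.382 (one-sided for 99%)
Upper bound = x̄ + t* · s/√n = 94.5 + 2.382 · 18.0/√70 = 99.62

We are 99% confident that μ ≤ 99.62.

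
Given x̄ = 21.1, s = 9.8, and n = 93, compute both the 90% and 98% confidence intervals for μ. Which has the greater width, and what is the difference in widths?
98% CI is wider by 1.43

df = 92
90% CI: t* = 1.662, (19.41, 22.79), width = 2 · t* · s/√n = 3.38
98% CI: t* = 2.368, (18.69, 23.51), width = 2 · t* · s/√n = 4.81

The 98% CI is wider by 4.81 - 3.38 = 1.43.
Higher confidence requires a wider interval.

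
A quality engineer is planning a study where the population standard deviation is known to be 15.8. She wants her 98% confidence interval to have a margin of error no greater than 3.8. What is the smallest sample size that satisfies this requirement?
n ≥ 94

For margin E ≤ 3.8:
n ≥ (z* · σ / E)²
n ≥ (2.326 · 15.8 / 3.8)²
n ≥ 93.53

Minimum n = 94 (rounding up)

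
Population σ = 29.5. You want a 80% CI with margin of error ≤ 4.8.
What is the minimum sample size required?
n ≥ 63

For margin E ≤ 4.8:
n ≥ (z* · σ / E)²
n ≥ (1.282 · 29.5 / 4.8)²
n ≥ 62.08

Minimum n = 63 (rounding up)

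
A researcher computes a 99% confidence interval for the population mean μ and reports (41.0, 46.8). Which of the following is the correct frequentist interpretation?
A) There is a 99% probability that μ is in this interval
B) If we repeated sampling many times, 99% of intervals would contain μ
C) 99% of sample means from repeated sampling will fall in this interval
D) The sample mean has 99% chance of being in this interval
B

A) Wrong — μ is fixed; the randomness lives in the interval, not in μ.
B) Correct — this is the frequentist long-run coverage interpretation.
C) Wrong — coverage applies to intervals containing μ, not to future x̄ values.
D) Wrong — x̄ is observed and sits in the interval by construction.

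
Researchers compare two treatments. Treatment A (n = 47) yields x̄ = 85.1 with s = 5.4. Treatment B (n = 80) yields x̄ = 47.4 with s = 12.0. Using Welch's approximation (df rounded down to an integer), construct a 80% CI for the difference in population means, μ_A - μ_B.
(35.69, 39.71)

Difference: x̄₁ - x̄₂ = 37.70
SE = √(s₁²/n₁ + s₂²/n₂) = √(5.4²/47 + 12.0²/80) = 1.5558
df = 118.64 → 118 (Welch–Satterthwaite, rounded down)
t* = 1.289

CI: 37.70 ± 1.289 · 1.5558 = 37.70 ± 2.01 = (35.69, 39.71)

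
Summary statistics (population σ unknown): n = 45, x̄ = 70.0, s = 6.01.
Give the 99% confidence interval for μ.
(67.59, 72.41)

t-interval (σ unknown):
df = n - 1 = 44
t* = 2.692 for 99% confidence

Margin of error = t* · s/√n = 2.692 · 6.01/√45 = 2.41

CI: (67.59, 72.41)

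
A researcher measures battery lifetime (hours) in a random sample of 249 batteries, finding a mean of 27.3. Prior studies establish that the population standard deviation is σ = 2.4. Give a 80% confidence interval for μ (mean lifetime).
(27.11, 27.49)

z-interval (σ known):
z* = 1.282 for 80% confidence

Margin of error = z* · σ/√n = 1.282 · 2.4/√249 = 0.19

CI: (27.3 - 0.19, 27.3 + 0.19) = (27.11, 27.49)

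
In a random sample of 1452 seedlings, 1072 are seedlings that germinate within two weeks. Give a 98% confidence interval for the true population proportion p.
(0.711, 0.765)

Proportion CI:
p̂ = 1072/1452 = 0.73829
SE = √(p̂(1-p̂)/n) = √(0.73829 · 0.26171 / 1452) = 0.01154

z* = 2.326
Margin = z* · SE = 2.326 · 0.01154 = 0.0268

CI: 0.73829 ± 0.0268 = (0.711, 0.765)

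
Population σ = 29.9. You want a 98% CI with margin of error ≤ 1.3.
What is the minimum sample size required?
n ≥ 2863

For margin E ≤ 1.3:
n ≥ (z* · σ / E)²
n ≥ (2.326 · 29.9 / 1.3)²
n ≥ 2862.04

Minimum n = 2863 (rounding up)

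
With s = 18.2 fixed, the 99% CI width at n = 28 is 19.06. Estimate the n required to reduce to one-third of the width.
n ≈ 252

CI width ∝ 1/√n
To reduce width by factor 3, need √n to grow by 3 → need 3² = 9 times as many samples.

Current: n = 28, width = 19.06
New: n = 252, width ≈ 5.95

Width reduced by factor of 19.06/5.95 = 3.20.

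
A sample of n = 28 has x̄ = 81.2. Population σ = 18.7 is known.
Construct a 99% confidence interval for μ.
(72.10, 90.30)

z-interval (σ known):
z* = 2.576 for 99% confidence

Margin of error = z* · σ/√n = 2.576 · 18.7/√28 = 9.10

CI: (81.2 - 9.10, 81.2 + 9.10) = (72.10, 90.30)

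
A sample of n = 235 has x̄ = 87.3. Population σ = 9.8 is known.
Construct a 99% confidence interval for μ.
(85.65, 88.95)

z-interval (σ known):
z* = 2.576 for 99% confidence

Margin of error = z* · σ/√n = 2.576 · 9.8/√235 = 1.65

CI: (87.3 - 1.65, 87.3 + 1.65) = (85.65, 88.95)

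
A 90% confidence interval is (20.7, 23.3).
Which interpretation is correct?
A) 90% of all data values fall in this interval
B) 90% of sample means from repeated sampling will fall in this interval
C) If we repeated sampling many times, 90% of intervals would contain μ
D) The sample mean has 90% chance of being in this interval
C

A) Wrong — a CI is about the parameter μ, not individual data values.
B) Wrong — coverage applies to intervals containing μ, not to future x̄ values.
C) Correct — this is the frequentist long-run coverage interpretation.
D) Wrong — x̄ is observed and sits in the interval by construction.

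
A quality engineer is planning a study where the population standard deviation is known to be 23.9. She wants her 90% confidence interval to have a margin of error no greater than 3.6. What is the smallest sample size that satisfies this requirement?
n ≥ 120

For margin E ≤ 3.6:
n ≥ (z* · σ / E)²
n ≥ (1.645 · 23.9 / 3.6)²
n ≥ 119.27

Minimum n = 120 (rounding up)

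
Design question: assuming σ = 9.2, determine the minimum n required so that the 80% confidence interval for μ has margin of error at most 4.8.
n ≥ 7

For margin E ≤ 4.8:
n ≥ (z* · σ / E)²
n ≥ (1.282 · 9.2 / 4.8)²
n ≥ 6.04

Minimum n = 7 (rounding up)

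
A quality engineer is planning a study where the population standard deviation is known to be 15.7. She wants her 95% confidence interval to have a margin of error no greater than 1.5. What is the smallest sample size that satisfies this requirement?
n ≥ 421

For margin E ≤ 1.5:
n ≥ (z* · σ / E)²
n ≥ (1.960 · 15.7 / 1.5)²
n ≥ 420.85

Minimum n = 421 (rounding up)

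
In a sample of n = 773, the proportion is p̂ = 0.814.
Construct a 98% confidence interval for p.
(0.781, 0.847)

Proportion CI:
SE = √(p̂(1-p̂)/n) = √(0.814 · 0.186 / 773) = 0.01400

z* = 2.326
Margin = z* · SE = 2.326 · 0.01400 = 0.0326

CI: 0.814 ± 0.0326 = (0.781, 0.847)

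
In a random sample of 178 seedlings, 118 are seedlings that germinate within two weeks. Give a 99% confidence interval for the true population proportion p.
(0.572, 0.754)

Proportion CI:
p̂ = 118/178 = 0.66292
SE = √(p̂(1-p̂)/n) = √(0.66292 · 0.33708 / 178) = 0.03543

z* = 2.576
Margin = z* · SE = 2.576 · 0.03543 = 0.0913

CI: 0.66292 ± 0.0913 = (0.572, 0.754)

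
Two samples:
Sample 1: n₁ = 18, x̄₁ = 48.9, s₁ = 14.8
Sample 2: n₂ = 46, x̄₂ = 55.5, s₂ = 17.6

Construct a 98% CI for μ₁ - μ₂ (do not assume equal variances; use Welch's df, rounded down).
(-17.18, 3.98)

Difference: x̄₁ - x̄₂ = -6.60
SE = √(s₁²/n₁ + s₂²/n₂) = √(14.8²/18 + 17.6²/46) = 4.3477
df = 36.77 → 36 (Welch–Satterthwaite, rounded down)
t* = 2.434

CI: -6.60 ± 2.434 · 4.3477 = -6.60 ± 10.58 = (-17.18, 3.98)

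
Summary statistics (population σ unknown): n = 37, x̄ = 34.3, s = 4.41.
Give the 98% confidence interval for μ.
(32.54, 36.06)

t-interval (σ unknown):
df = n - 1 = 36
t* = 2.434 for 98% confidence

Margin of error = t* · s/√n = 2.434 · 4.41/√37 = 1.76

CI: (32.54, 36.06)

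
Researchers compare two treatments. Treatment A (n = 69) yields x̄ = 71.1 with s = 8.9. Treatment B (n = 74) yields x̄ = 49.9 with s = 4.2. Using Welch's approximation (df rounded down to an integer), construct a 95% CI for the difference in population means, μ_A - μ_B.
(18.86, 23.54)

Difference: x̄₁ - x̄₂ = 21.20
SE = √(s₁²/n₁ + s₂²/n₂) = √(8.9²/69 + 4.2²/74) = 1.1774
df = 95.34 → 95 (Welch–Satterthwaite, rounded down)
t* = 1.985

CI: 21.20 ± 1.985 · 1.1774 = 21.20 ± 2.34 = (18.86, 23.54)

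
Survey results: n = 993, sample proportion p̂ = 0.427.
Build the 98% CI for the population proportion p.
(0.390, 0.464)

Proportion CI:
SE = √(p̂(1-p̂)/n) = √(0.427 · 0.573 / 993) = 0.01570

z* = 2.326
Margin = z* · SE = 2.326 · 0.01570 = 0.0365

CI: 0.427 ± 0.0365 = (0.390, 0.464)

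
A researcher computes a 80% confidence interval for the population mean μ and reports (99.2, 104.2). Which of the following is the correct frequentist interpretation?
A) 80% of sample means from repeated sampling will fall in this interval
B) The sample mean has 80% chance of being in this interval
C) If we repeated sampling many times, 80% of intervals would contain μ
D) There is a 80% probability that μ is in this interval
C

A) Wrong — coverage applies to intervals containing μ, not to future x̄ values.
B) Wrong — x̄ is observed and sits in the interval by construction.
C) Correct — this is the frequentist long-run coverage interpretation.
D) Wrong — μ is fixed; the randomness lives in the interval, not in μ.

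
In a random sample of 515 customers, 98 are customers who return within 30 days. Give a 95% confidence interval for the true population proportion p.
(0.156, 0.224)

Proportion CI:
p̂ = 98/515 = 0.19029
SE = √(p̂(1-p̂)/n) = √(0.19029 · 0.80971 / 515) = 0.01730

z* = 1.960
Margin = z* · SE = 1.960 · 0.01730 = 0.0339

CI: 0.19029 ± 0.0339 = (0.156, 0.224)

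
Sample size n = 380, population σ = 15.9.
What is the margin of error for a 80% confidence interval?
Margin of error = 1.05

Margin of error = z* · σ/√n
= 1.282 · 15.9/√380
= 1.282 · 15.9/19.4936
= 1.05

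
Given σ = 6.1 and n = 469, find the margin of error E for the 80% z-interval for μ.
Margin of error = 0.36

Margin of error = z* · σ/√n
= 1.282 · 6.1/√469
= 1.282 · 6.1/21.6564
= 0.36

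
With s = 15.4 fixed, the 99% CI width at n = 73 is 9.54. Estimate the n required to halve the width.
n ≈ 292

CI width ∝ 1/√n
To reduce width by factor 2, need √n to grow by 2 → need 2² = 4 times as many samples.

Current: n = 73, width = 9.54
New: n = 292, width ≈ 4.67

Width reduced by factor of 9.54/4.67 = 2.04.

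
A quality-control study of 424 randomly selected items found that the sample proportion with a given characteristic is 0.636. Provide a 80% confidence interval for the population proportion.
(0.606, 0.666)

Proportion CI:
SE = √(p̂(1-p̂)/n) = √(0.636 · 0.364 / 424) = 0.02337

z* = 1.282
Margin = z* · SE = 1.282 · 0.02337 = 0.0300

CI: 0.636 ± 0.0300 = (0.606, 0.666)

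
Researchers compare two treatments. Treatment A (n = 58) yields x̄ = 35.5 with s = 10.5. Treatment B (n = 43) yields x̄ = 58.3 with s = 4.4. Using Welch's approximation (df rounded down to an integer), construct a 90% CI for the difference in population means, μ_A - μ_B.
(-25.35, -20.25)

Difference: x̄₁ - x̄₂ = -22.80
SE = √(s₁²/n₁ + s₂²/n₂) = √(10.5²/58 + 4.4²/43) = 1.5333
df = 81.03 → 81 (Welch–Satterthwaite, rounded down)
t* = 1.664

CI: -22.80 ± 1.664 · 1.5333 = -22.80 ± 2.55 = (-25.35, -20.25)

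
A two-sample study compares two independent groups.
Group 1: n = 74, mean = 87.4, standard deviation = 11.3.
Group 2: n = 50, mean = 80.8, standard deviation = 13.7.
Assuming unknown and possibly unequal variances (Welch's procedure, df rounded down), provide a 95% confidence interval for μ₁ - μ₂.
(1.95, 11.25)

Difference: x̄₁ - x̄₂ = 6.60
SE = √(s₁²/n₁ + s₂²/n₂) = √(11.3²/74 + 13.7²/50) = 2.3408
df = 91.43 → 91 (Welch–Satterthwaite, rounded down)
t* = 1.986

CI: 6.60 ± 1.986 · 2.3408 = 6.60 ± 4.65 = (1.95, 11.25)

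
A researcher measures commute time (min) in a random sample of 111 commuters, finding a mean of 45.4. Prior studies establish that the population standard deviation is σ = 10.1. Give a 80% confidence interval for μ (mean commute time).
(44.17, 46.63)

z-interval (σ known):
z* = 1.282 for 80% confidence

Margin of error = z* · σ/√n = 1.282 · 10.1/√111 = 1.23

CI: (45.4 - 1.23, 45.4 + 1.23) = (44.17, 46.63)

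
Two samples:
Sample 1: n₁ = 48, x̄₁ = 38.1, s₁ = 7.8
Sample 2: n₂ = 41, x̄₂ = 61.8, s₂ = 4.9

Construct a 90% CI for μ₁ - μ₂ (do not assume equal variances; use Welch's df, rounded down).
(-25.97, -21.43)

Difference: x̄₁ - x̄₂ = -23.70
SE = √(s₁²/n₁ + s₂²/n₂) = √(7.8²/48 + 4.9²/41) = 1.3613
df = 80.32 → 80 (Welch–Satterthwaite, rounded down)
t* = 1.664

CI: -23.70 ± 1.664 · 1.3613 = -23.70 ± 2.27 = (-25.97, -21.43)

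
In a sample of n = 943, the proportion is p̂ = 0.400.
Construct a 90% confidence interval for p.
(0.374, 0.426)

Proportion CI:
SE = √(p̂(1-p̂)/n) = √(0.400 · 0.600 / 943) = 0.01595

z* = 1.645
Margin = z* · SE = 1.645 · 0.01595 = 0.0262

CI: 0.400 ± 0.0262 = (0.374, 0.426)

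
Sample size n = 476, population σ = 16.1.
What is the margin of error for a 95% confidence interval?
Margin of error = 1.45

Margin of error = z* · σ/√n
= 1.960 · 16.1/√476
= 1.960 · 16.1/21.8174
= 1.45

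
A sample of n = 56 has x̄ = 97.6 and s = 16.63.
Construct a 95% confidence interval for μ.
(93.15, 102.05)

t-interval (σ unknown):
df = n - 1 = 55
t* = 2.004 for 95% confidence

Margin of error = t* · s/√n = 2.004 · 16.63/√56 = 4.45

CI: (93.15, 102.05)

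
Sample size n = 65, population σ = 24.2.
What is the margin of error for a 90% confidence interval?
Margin of error = 4.94

Margin of error = z* · σ/√n
= 1.645 · 24.2/√65
= 1.645 · 24.2/8.0623
= 4.94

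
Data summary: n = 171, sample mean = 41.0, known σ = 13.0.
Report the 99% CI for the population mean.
(38.44, 43.56)

z-interval (σ known):
z* = 2.576 for 99% confidence

Margin of error = z* · σ/√n = 2.576 · 13.0/√171 = 2.56

CI: (41.0 - 2.56, 41.0 + 2.56) = (38.44, 43.56)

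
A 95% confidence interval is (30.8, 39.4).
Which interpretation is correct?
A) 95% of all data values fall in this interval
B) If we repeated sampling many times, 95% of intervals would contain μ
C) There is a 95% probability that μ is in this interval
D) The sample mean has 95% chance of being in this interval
B

A) Wrong — a CI is about the parameter μ, not individual data values.
B) Correct — this is the frequentist long-run coverage interpretation.
C) Wrong — μ is fixed; the randomness lives in the interval, not in μ.
D) Wrong — x̄ is observed and sits in the interval by construction.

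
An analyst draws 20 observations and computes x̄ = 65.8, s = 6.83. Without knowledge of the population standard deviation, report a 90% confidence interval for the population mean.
(63.16, 68.44)

t-interval (σ unknown):
df = n - 1 = 19
t* = 1.729 for 90% confidence

Margin of error = t* · s/√n = 1.729 · 6.83/√20 = 2.64

CI: (63.16, 68.44)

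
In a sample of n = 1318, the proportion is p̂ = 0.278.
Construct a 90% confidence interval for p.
(0.258, 0.298)

Proportion CI:
SE = √(p̂(1-p̂)/n) = √(0.278 · 0.722 / 1318) = 0.01234

z* = 1.645
Margin = z* · SE = 1.645 · 0.01234 = 0.0203

CI: 0.278 ± 0.0203 = (0.258, 0.298)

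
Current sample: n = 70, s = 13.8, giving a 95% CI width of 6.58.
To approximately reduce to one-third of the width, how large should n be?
n ≈ 630

CI width ∝ 1/√n
To reduce width by factor 3, need √n to grow by 3 → need 3² = 9 times as many samples.

Current: n = 70, width = 6.58
New: n = 630, width ≈ 2.16

Width reduced by factor of 6.58/2.16 = 3.05.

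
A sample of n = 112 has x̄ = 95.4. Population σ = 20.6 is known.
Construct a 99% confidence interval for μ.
(90.39, 100.41)

z-interval (σ known):
z* = 2.576 for 99% confidence

Margin of error = z* · σ/√n = 2.576 · 20.6/√112 = 5.01

CI: (95.4 - 5.01, 95.4 + 5.01) = (90.39, 100.41)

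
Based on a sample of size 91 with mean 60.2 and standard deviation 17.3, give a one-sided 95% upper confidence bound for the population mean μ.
μ ≤ 63.21

Upper bound (one-sided):
t* = 1.662 (one-sided for 95%)
Upper bound = x̄ + t* · s/√n = 60.2 + 1.662 · 17.3/√91 = 63.21

We are 95% confident that μ ≤ 63.21.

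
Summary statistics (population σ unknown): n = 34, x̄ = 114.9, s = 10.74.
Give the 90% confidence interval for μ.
(111.78, 118.02)

t-interval (σ unknown):
df = n - 1 = 33
t* = 1.692 for 90% confidence

Margin of error = t* · s/√n = 1.692 · 10.74/√34 = 3.12

CI: (111.78, 118.02)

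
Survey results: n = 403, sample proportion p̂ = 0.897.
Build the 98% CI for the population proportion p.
(0.862, 0.932)

Proportion CI:
SE = √(p̂(1-p̂)/n) = √(0.897 · 0.103 / 403) = 0.01514

z* = 2.326
Margin = z* · SE = 2.326 · 0.01514 = 0.0352

CI: 0.897 ± 0.0352 = (0.862, 0.932)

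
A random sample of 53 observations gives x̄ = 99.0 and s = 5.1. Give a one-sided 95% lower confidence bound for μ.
μ ≥ 97.83

Lower bound (one-sided):
t* = 1.675 (one-sided for 95%)
Lower bound = x̄ - t* · s/√n = 99.0 - 1.675 · 5.1/√53 = 97.83

We are 95% confident that μ ≥ 97.83.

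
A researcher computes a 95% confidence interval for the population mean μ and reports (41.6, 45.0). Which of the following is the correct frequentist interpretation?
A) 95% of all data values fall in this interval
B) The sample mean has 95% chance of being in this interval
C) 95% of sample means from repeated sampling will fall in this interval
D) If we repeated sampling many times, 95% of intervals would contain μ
D

A) Wrong — a CI is about the parameter μ, not individual data values.
B) Wrong — x̄ is observed and sits in the interval by construction.
C) Wrong — coverage applies to intervals containing μ, not to future x̄ values.
D) Correct — this is the frequentist long-run coverage interpretation.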